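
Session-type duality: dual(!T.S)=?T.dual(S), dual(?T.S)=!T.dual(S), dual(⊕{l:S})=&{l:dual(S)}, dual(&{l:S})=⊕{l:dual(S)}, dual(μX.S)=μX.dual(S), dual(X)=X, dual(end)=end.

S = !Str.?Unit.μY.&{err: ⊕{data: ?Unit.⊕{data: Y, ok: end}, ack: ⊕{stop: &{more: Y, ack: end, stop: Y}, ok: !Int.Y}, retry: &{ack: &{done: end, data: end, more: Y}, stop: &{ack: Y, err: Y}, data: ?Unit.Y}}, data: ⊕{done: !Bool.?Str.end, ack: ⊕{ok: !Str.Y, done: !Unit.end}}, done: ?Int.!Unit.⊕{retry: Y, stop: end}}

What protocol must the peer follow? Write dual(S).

!Str = ?Str
  ?Unit = !Unit
    μY = μY  (μ self-dual)
      &{err,data,done} = ⊕{err,data,done}  (&→⊕)
        [err]
          ⊕{data,ack,retry} = &{data,ack,retry}  (select→offer)
            [data]
              ?Unit = !Unit
                ⊕{data,ok} = &{data,ok}  (select→offer)
                  [data]
                    dual(Y) = Y
                  [ok]
                    dual(end) = end
            [ack]
              ⊕{stop,ok} = &{stop,ok}  (select→offer)
                [stop]
                  &{more,ack,stop} = ⊕{more,ack,stop}  (&→⊕)
                    [more]
                      dual(Y) = Y
                    [ack]
                      dual(end) = end
                    [stop]
                      dual(Y) = Y
                [ok]
                  !Int = ?Int
                    dual(Y) = Y
            [retry]
              &{ack,stop,data} = ⊕{ack,stop,data}  (&→⊕)
                [ack]
                  &{done,data,more} = ⊕{done,data,more}  (&→⊕)
                    [done]
                      dual(end) = end
                    [data]
                      dual(end) = end
                    [more]
                      dual(Y) = Y
                [stop]
                  &{ack,err} = ⊕{ack,err}  (&→⊕)
                    [ack]
                      dual(Y) = Y
                    [err]
                      dual(Y) = Y
                [data]
                  ?Unit = !Unit
                    dual(Y) = Y
        [data]
          ⊕{done,ack} = &{done,ack}  (select→offer)
            [done]
              !Bool = ?Bool
                ?Str = !Str
                  dual(end) = end
            [ack]
              ⊕{ok,done} = &{ok,done}  (select→offer)
                [ok]
                  !Str = ?Str
                    dual(Y) = Y
                [done]
                  !Unit = ?Unit
                    dual(end) = end
        [done]
          ?Int = !Int
            !Unit = ?Unit
              ⊕{retry,stop} = &{retry,stop}  (select→offer)
                [retry]
                  dual(Y) = Y
                [stop]
                  dual(end) = end

?Str.!Unit.μY.⊕{err: &{data: !Unit.&{data: Y, ok: end}, ack: &{stop: ⊕{more: Y, ack: end, stop: Y}, ok: ?Int.Y}, retry: ⊕{ack: ⊕{done: end, data: end, more: Y}, stop: ⊕{ack: Y, err: Y}, data: !Unit.Y}}, data: &{done: ?Bool.!Str.end, ack: &{ok: ?Str.Y, done: ?Unit.end}}, done: !Int.?Unit.&{retry: Y, stop: end}}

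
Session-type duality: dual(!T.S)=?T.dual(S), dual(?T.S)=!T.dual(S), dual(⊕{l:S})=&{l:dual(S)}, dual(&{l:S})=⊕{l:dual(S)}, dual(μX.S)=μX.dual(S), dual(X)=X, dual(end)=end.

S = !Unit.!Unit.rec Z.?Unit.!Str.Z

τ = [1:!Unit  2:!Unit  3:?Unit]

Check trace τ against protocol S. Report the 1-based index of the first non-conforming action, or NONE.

[1] !Unit  match  now at !Unit.rec Z.…
[2] !Unit  match  now at rec Z.…
[3] ?Unit  match  now at !Str.rec Z.…
trace exhausted — no violation

NONE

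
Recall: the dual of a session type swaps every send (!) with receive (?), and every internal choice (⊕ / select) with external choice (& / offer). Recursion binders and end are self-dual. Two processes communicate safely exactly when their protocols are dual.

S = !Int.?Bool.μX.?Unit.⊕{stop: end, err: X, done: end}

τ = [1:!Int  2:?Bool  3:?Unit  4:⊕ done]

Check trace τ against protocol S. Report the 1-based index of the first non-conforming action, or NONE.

step 1: !Int  ok  residual = ?Bool.μX.…
step 2: ?Bool  ok  residual = μX.…
step 3: ?Unit  ok  residual = ⊕{stop: end, err: μX.…, done: end}
step 4: ⊕ done  ok  residual = end
τ conforms to S (length 4)

NONE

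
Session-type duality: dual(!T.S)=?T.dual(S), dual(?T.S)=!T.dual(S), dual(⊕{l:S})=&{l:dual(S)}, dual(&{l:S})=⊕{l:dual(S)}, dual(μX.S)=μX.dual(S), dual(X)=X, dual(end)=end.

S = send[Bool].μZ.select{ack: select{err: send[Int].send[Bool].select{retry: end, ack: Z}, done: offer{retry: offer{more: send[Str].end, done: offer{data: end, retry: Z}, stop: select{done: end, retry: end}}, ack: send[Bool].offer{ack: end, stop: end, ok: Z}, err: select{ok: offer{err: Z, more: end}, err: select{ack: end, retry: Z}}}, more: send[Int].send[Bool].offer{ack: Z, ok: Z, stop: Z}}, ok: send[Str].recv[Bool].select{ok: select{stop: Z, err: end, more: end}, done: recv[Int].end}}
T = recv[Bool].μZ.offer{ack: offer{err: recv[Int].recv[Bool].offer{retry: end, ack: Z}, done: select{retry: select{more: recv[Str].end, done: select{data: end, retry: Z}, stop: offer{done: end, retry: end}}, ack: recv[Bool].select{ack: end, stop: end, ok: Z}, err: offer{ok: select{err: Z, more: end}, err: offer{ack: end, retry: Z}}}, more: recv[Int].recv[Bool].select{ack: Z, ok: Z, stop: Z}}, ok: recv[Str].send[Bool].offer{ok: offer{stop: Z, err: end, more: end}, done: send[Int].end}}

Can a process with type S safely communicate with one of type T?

send[Bool] vs recv[Bool]  match
  μZ vs μZ  match (μ self-dual)
    select{ack,ok} vs offer{ack,ok}  match same labels
      • ack:
        select{err,done,more} vs offer{err,done,more}  match same labels
          • err:
            send[Int] vs recv[Int]  match
              send[Bool] vs recv[Bool]  match
                select{retry,ack} vs offer{retry,ack}  match same labels
                  • retry:
                    end vs end  match
                  • ack:
                    Z vs Z  match
          • done:
            offer{retry,ack,err} vs select{retry,ack,err}  match same labels
              • retry:
                offer{more,done,stop} vs select{more,done,stop}  match same labels
                  • more:
                    send[Str] vs recv[Str]  match
                      end vs end  match
                  • done:
                    offer{data,retry} vs select{data,retry}  match same labels
                      • data:
                        end vs end  match
                      • retry:
                        Z vs Z  match
                  • stop:
                    select{done,retry} vs offer{done,retry}  match same labels
                      • done:
                        end vs end  match
                      • retry:
                        end vs end  match
              • ack:
                send[Bool] vs recv[Bool]  match
                  offer{ack,stop,ok} vs select{ack,stop,ok}  match same labels
                    • ack:
                      end vs end  match
                    • stop:
                      end vs end  match
                    • ok:
                      Z vs Z  match
              • err:
                select{ok,err} vs offer{ok,err}  match same labels
                  • ok:
                    offer{err,more} vs select{err,more}  match same labels
                      • err:
                        Z vs Z  match
                      • more:
                        end vs end  match
                  • err:
                    select{ack,retry} vs offer{ack,retry}  match same labels
                      • ack:
                        end vs end  match
                      • retry:
                        Z vs Z  match
          • more:
            send[Int] vs recv[Int]  match
              send[Bool] vs recv[Bool]  match
                offer{ack,ok,stop} vs select{ack,ok,stop}  match same labels
                  • ack:
                    Z vs Z  match
                  • ok:
                    Z vs Z  match
                  • stop:
                    Z vs Z  match
      • ok:
        send[Str] vs recv[Str]  match
          recv[Bool] vs send[Bool]  match
            select{ok,done} vs offer{ok,done}  match same labels
              • ok:
                select{stop,err,more} vs offer{stop,err,more}  match same labels
                  • stop:
                    Z vs Z  match
                  • err:
                    end vs end  match
                  • more:
                    end vs end  match
              • done:
                recv[Int] vs send[Int]  match
                  end vs end  match

YES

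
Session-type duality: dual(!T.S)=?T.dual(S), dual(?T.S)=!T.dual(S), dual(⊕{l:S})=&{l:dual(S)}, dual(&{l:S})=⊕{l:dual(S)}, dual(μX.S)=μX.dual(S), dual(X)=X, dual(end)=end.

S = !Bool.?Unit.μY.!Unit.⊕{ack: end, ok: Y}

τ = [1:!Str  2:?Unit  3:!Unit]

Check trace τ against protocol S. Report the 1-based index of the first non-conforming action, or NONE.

1

step 1: got !Str, protocol expects !Bool  ✗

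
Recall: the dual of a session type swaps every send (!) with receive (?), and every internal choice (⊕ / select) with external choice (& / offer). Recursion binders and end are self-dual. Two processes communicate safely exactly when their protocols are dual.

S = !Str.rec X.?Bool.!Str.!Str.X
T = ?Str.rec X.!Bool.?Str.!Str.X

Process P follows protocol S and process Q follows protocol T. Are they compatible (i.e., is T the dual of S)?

!Str | ?Str  ✓
  rec X | rec X  ✓ (μ self-dual)
    ?Bool | !Bool  ✓
      !Str | ?Str  ✓
        !Str | !Str  ✗ same direction on both sides — not dual

NO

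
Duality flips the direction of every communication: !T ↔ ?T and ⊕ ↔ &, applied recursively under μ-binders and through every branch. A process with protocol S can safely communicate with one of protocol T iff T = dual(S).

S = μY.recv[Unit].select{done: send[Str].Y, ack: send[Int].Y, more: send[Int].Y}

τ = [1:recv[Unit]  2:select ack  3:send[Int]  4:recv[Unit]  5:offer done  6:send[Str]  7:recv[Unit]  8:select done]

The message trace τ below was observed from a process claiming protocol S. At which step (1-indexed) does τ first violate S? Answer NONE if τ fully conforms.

5

step 1: recv[Unit]  ✓  cont: select{done: send[Str].μY.…, ack: send[Int].μY.…, more: send[Int].μY.…}
step 2: select ack  ✓  cont: send[Int].μY.…
step 3: send[Int]  ✓  cont: μY.…
step 4: recv[Unit]  ✓  cont: select{done: send[Str].μY.…, ack: send[Int].μY.…, more: send[Int].μY.…}
step 5: got offer done, protocol expects select done or select ack or select more  ✗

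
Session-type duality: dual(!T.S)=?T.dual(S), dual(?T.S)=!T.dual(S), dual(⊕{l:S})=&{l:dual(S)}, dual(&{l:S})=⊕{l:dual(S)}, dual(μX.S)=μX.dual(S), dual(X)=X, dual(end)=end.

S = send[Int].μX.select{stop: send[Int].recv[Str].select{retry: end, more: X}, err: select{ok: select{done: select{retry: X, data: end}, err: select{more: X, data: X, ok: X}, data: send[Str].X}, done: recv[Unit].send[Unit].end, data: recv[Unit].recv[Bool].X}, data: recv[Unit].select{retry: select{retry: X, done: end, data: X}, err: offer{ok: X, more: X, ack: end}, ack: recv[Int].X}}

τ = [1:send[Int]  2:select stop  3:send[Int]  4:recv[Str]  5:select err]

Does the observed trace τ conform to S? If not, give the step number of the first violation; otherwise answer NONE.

@1 send[Int]  match  now at μX.…
@2 select stop  match  now at send[Int].recv[Str].select{retry: end, more: μX.…}
@3 send[Int]  match  now at recv[Str].select{retry: end, more: μX.…}
@4 recv[Str]  match  now at select{retry: end, more: μX.…}
@5 got select err, protocol expects select retry or select more  ✗

5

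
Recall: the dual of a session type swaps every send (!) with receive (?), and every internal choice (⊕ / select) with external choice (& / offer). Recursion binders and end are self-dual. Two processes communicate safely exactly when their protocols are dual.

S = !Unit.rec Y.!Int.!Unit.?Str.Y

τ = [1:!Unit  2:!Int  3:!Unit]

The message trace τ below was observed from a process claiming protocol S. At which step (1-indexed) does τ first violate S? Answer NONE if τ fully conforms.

[1] !Unit  ✓  cont: rec Y.…
[2] !Int  ✓  cont: !Unit.?Str.rec Y.…
[3] !Unit  ✓  cont: ?Str.rec Y.…
all 3 steps conform

NONE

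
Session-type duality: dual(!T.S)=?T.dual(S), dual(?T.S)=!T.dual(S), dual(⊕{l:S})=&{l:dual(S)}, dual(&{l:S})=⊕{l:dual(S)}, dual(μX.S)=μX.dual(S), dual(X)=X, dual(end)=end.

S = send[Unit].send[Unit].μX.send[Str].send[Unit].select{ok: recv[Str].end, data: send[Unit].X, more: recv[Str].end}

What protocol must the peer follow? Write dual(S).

recv[Unit].recv[Unit].μX.recv[Str].recv[Unit].offer{ok: send[Str].end, data: recv[Unit].X, more: send[Str].end}

send[Unit] ↦ recv[Unit]
  send[Unit] ↦ recv[Unit]
    μX ↦ μX  (binder kept)
      send[Str] ↦ recv[Str]
        send[Unit] ↦ recv[Unit]
          select{ok,data,more} ↦ offer{ok,data,more}  (⊕→&)
            [ok]
              recv[Str] ↦ send[Str]
                end self-dual
            [data]
              send[Unit] ↦ recv[Unit]
                X self-dual
            [more]
              recv[Str] ↦ send[Str]
                end self-dual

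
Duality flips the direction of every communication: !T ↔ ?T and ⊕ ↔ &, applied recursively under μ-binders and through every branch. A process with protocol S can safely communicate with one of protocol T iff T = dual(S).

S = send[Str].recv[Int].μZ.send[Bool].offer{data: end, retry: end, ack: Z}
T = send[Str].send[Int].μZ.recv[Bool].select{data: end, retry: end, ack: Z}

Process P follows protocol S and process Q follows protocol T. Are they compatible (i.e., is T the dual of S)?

send[Str] ‖ send[Str]  ✗ same direction on both sides — not dual

NO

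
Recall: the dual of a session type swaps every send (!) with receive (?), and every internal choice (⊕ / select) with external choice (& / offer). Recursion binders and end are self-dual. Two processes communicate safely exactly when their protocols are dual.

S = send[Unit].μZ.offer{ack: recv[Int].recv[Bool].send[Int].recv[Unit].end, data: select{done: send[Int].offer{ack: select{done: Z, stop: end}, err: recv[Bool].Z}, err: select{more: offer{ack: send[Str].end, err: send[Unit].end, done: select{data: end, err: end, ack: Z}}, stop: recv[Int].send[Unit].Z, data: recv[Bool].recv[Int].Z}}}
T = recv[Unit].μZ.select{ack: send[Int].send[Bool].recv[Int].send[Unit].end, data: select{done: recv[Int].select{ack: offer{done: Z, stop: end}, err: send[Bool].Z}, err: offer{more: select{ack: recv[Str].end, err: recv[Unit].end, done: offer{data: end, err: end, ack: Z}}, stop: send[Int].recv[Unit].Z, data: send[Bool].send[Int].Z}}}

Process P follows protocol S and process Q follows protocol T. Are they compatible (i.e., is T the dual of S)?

NO

send[Unit] vs recv[Unit]  ok
  μZ vs μZ  ok (μ self-dual)
    offer{ack,data} vs select{ack,data}  ok label sets agree
      • ack:
        recv[Int] vs send[Int]  ok
          recv[Bool] vs send[Bool]  ok
            send[Int] vs recv[Int]  ok
              recv[Unit] vs send[Unit]  ok
                end vs end  ok
      • data:
        select{done,err} vs select{done,err}  ✗ choice polarity not flipped — not dual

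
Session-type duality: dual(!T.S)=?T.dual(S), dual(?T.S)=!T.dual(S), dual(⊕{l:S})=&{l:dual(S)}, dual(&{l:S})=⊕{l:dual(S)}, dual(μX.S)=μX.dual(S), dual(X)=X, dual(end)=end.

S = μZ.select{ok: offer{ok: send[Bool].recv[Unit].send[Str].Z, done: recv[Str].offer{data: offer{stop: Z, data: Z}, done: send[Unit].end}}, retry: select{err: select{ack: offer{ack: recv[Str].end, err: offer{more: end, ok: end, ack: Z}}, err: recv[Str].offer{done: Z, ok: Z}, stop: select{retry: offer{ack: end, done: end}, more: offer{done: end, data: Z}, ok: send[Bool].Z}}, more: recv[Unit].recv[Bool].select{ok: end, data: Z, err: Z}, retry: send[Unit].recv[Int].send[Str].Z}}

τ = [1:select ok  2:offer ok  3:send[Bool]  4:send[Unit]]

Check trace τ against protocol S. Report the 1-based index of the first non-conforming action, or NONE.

[1] select ok  match  state: offer{ok: send[Bool].recv[Unit].send[Str].μZ.…, done: recv[Str].offer{data: offer{stop: μZ.…, data: μZ.…}, done: send[Unit].end}}
[2] offer ok  match  state: send[Bool].recv[Unit].send[Str].μZ.…
[3] send[Bool]  match  state: recv[Unit].send[Str].μZ.…
[4] got send[Unit], protocol expects recv[Unit]  ✗

4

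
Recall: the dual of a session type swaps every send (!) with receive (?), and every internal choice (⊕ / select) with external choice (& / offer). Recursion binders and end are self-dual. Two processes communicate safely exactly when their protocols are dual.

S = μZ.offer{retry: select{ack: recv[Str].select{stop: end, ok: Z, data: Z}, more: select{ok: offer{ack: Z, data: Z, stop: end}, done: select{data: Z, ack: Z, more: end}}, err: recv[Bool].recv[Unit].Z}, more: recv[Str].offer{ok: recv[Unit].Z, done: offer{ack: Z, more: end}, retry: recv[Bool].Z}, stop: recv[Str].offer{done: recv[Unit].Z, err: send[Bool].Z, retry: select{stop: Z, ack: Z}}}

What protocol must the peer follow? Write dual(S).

μZ.select{retry: offer{ack: send[Str].offer{stop: end, ok: Z, data: Z}, more: offer{ok: select{ack: Z, data: Z, stop: end}, done: offer{data: Z, ack: Z, more: end}}, err: send[Bool].send[Unit].Z}, more: send[Str].select{ok: send[Unit].Z, done: select{ack: Z, more: end}, retry: send[Bool].Z}, stop: send[Str].select{done: send[Unit].Z, err: recv[Bool].Z, retry: offer{stop: Z, ack: Z}}}

μZ → μZ  (binder kept)
  offer{retry,more,stop} → select{retry,more,stop}  (external→internal)
    [retry]
      select{ack,more,err} → offer{ack,more,err}  (⊕→&)
        [ack]
          recv[Str] → send[Str]
            select{stop,ok,data} → offer{stop,ok,data}  (⊕→&)
              [stop]
                end ↦ end
              [ok]
                Z ↦ Z
              [data]
                Z ↦ Z
        [more]
          select{ok,done} → offer{ok,done}  (⊕→&)
            [ok]
              offer{ack,data,stop} → select{ack,data,stop}  (external→internal)
                [ack]
                  Z ↦ Z
                [data]
                  Z ↦ Z
                [stop]
                  end ↦ end
            [done]
              select{data,ack,more} → offer{data,ack,more}  (⊕→&)
                [data]
                  Z ↦ Z
                [ack]
                  Z ↦ Z
                [more]
                  end ↦ end
        [err]
          recv[Bool] → send[Bool]
            recv[Unit] → send[Unit]
              Z ↦ Z
    [more]
      recv[Str] → send[Str]
        offer{ok,done,retry} → select{ok,done,retry}  (external→internal)
          [ok]
            recv[Unit] → send[Unit]
              Z ↦ Z
          [done]
            offer{ack,more} → select{ack,more}  (external→internal)
              [ack]
                Z ↦ Z
              [more]
                end ↦ end
          [retry]
            recv[Bool] → send[Bool]
              Z ↦ Z
    [stop]
      recv[Str] → send[Str]
        offer{done,err,retry} → select{done,err,retry}  (external→internal)
          [done]
            recv[Unit] → send[Unit]
              Z ↦ Z
          [err]
            send[Bool] → recv[Bool]
              Z ↦ Z
          [retry]
            select{stop,ack} → offer{stop,ack}  (⊕→&)
              [stop]
                Z ↦ Z
              [ack]
                Z ↦ Z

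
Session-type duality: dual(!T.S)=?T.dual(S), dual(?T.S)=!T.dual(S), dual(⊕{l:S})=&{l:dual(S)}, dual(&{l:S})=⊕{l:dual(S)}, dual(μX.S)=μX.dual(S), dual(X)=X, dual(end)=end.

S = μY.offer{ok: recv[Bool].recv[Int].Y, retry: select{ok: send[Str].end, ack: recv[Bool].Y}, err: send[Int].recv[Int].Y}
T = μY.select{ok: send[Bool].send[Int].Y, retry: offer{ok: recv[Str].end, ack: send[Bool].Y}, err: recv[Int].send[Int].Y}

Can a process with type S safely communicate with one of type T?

YES

μY | μY  match (μ self-dual)
  offer{ok,retry,err} | select{ok,retry,err}  match labels match
    case ok:
      recv[Bool] | send[Bool]  match
        recv[Int] | send[Int]  match
          Y | Y  match
    case retry:
      select{ok,ack} | offer{ok,ack}  match labels match
        case ok:
          send[Str] | recv[Str]  match
            end | end  match
        case ack:
          recv[Bool] | send[Bool]  match
            Y | Y  match
    case err:
      send[Int] | recv[Int]  match
        recv[Int] | send[Int]  match
          Y | Y  match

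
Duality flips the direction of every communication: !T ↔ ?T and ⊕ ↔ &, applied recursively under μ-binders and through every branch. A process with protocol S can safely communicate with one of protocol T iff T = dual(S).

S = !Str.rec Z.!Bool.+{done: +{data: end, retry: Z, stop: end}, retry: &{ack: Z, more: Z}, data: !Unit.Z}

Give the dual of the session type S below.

?Str.rec Z.?Bool.&{done: &{data: end, retry: Z, stop: end}, retry: +{ack: Z, more: Z}, data: ?Unit.Z}

!Str = ?Str
  rec Z = rec Z  (rec unchanged)
    !Bool = ?Bool
      +{done,retry,data} = &{done,retry,data}  (⊕→&)
        • done:
          +{data,retry,stop} = &{data,retry,stop}  (⊕→&)
            • data:
              dual(end) = end
            • retry:
              dual(Z) = Z
            • stop:
              dual(end) = end
        • retry:
          &{ack,more} = +{ack,more}  (offer→select)
            • ack:
              dual(Z) = Z
            • more:
              dual(Z) = Z
        • data:
          !Unit = ?Unit
            dual(Z) = Z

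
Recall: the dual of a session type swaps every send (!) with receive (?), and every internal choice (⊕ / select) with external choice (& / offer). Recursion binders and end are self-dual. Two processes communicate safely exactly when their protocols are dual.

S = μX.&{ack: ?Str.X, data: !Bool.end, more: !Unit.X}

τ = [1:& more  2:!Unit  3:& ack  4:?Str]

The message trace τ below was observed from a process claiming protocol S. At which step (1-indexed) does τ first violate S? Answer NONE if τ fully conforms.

NONE

[1] & more  ✓  now at !Unit.μX.…
[2] !Unit  ✓  now at μX.…
[3] & ack  ✓  now at ?Str.μX.…
[4] ?Str  ✓  now at μX.…
τ conforms to S (length 4)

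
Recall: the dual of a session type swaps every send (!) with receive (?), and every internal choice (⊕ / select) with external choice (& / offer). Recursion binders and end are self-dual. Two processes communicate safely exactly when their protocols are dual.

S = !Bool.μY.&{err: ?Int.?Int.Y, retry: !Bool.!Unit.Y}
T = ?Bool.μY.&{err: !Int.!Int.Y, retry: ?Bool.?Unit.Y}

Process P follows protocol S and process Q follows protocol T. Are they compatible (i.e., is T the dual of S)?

NO

!Bool ‖ ?Bool  match
  μY ‖ μY  match (rec unchanged)
    &{err,retry} ‖ &{err,retry}  ✗ choice polarity not flipped — not dual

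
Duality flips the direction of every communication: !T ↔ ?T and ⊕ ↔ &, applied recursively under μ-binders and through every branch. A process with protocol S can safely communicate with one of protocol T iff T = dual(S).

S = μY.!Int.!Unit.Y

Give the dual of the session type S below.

μY.?Int.?Unit.Y

μY ↦ μY  (μ self-dual)
  !Int ↦ ?Int
    !Unit ↦ ?Unit
      Y self-dual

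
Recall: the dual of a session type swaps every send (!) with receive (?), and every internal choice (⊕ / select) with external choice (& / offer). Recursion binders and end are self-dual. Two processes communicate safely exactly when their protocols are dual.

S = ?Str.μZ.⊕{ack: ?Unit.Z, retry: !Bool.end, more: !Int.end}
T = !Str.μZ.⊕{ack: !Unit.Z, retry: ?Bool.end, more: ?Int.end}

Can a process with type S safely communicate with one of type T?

NO

?Str | !Str  ok
  μZ | μZ  ok (μ self-dual)
    ⊕{ack,retry,more} | ⊕{ack,retry,more}  ✗ choice polarity not flipped — not dual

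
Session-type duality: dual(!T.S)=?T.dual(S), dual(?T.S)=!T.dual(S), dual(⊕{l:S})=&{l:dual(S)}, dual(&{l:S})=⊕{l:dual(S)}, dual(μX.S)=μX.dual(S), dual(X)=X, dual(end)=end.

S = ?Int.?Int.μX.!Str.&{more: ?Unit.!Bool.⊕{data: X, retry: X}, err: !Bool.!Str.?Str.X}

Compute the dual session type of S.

!Int.!Int.μX.?Str.⊕{more: !Unit.?Bool.&{data: X, retry: X}, err: ?Bool.?Str.!Str.X}

?Int ↦ !Int
  ?Int ↦ !Int
    μX ↦ μX  (rec unchanged)
      !Str ↦ ?Str
        &{more,err} ↦ ⊕{more,err}  (&→⊕)
          [more]
            ?Unit ↦ !Unit
              !Bool ↦ ?Bool
                ⊕{data,retry} ↦ &{data,retry}  (select→offer)
                  [data]
                    dual(X) = X
                  [retry]
                    dual(X) = X
          [err]
            !Bool ↦ ?Bool
              !Str ↦ ?Str
                ?Str ↦ !Str
                  dual(X) = X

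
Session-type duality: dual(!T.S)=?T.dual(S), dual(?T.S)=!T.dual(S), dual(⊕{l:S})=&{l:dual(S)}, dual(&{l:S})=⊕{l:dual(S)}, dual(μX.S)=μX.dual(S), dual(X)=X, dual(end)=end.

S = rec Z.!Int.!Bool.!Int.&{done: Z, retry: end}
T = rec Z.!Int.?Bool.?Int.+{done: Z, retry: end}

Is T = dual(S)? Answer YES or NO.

NO

rec Z vs rec Z  match (μ self-dual)
  !Int vs !Int  ✗ same direction on both sides — not dual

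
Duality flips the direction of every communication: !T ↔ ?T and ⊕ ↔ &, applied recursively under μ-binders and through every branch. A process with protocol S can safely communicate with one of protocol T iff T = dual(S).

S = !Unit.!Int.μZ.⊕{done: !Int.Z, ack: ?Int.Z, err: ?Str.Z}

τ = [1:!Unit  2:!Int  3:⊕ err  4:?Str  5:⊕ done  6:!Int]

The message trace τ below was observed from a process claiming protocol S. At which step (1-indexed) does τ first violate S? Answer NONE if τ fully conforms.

[1] !Unit  ✓  state: !Int.μZ.…
[2] !Int  ✓  state: μZ.…
[3] ⊕ err  ✓  state: ?Str.μZ.…
[4] ?Str  ✓  state: μZ.…
[5] ⊕ done  ✓  state: !Int.μZ.…
[6] !Int  ✓  state: μZ.…
all 6 steps conform

NONE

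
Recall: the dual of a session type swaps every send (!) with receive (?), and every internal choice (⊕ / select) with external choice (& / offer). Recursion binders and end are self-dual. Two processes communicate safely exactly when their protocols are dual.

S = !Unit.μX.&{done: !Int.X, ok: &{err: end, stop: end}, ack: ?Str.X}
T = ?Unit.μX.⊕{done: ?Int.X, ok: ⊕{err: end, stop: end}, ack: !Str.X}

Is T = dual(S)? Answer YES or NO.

YES

!Unit | ?Unit  match
  μX | μX  match (rec unchanged)
    &{done,ok,ack} | ⊕{done,ok,ack}  match labels match
      case done:
        !Int | ?Int  match
          X | X  match
      case ok:
        &{err,stop} | ⊕{err,stop}  match labels match
          case err:
            end | end  match
          case stop:
            end | end  match
      case ack:
        ?Str | !Str  match
          X | X  match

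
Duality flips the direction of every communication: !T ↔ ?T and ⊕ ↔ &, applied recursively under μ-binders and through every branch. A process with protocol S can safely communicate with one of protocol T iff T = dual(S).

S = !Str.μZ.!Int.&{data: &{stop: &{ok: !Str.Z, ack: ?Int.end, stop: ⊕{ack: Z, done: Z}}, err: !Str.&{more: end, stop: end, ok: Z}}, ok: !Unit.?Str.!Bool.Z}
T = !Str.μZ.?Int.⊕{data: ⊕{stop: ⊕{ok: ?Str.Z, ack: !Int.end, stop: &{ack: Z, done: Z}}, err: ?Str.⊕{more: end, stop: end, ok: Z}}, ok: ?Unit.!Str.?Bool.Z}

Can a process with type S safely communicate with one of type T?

!Str vs !Str  ✗ same direction on both sides — not dual

NO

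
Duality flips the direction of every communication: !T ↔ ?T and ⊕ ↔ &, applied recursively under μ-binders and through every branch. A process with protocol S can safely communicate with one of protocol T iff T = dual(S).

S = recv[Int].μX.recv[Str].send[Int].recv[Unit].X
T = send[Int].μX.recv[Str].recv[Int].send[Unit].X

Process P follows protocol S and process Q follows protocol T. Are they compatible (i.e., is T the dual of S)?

NO

recv[Int] vs send[Int]  ✓
  μX vs μX  ✓ (rec unchanged)
    recv[Str] vs recv[Str]  ✗ same direction on both sides — not dual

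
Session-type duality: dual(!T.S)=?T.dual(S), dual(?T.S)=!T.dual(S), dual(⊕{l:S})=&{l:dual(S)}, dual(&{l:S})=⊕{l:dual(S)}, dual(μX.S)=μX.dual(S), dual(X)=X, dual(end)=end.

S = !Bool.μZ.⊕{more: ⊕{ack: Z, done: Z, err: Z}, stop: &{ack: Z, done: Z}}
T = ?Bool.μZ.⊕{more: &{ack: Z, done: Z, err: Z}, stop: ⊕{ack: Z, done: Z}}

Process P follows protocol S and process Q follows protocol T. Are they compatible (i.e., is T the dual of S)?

NO

!Bool ‖ ?Bool  ✓
  μZ ‖ μZ  ✓ (μ self-dual)
    ⊕{more,stop} ‖ ⊕{more,stop}  ✗ choice polarity not flipped — not dual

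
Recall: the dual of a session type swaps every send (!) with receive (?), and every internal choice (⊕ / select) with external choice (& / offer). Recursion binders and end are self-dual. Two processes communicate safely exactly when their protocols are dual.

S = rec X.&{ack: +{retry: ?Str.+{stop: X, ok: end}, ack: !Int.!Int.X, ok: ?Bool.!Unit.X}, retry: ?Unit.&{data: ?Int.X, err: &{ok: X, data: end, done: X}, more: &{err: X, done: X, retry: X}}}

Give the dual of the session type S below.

rec X = rec X  (binder kept)
  &{ack,retry} = +{ack,retry}  (external→internal)
    [ack]
      +{retry,ack,ok} = &{retry,ack,ok}  (select→offer)
        [retry]
          ?Str = !Str
            +{stop,ok} = &{stop,ok}  (select→offer)
              [stop]
                X ↦ X
              [ok]
                end ↦ end
        [ack]
          !Int = ?Int
            !Int = ?Int
              X ↦ X
        [ok]
          ?Bool = !Bool
            !Unit = ?Unit
              X ↦ X
    [retry]
      ?Unit = !Unit
        &{data,err,more} = +{data,err,more}  (external→internal)
          [data]
            ?Int = !Int
              X ↦ X
          [err]
            &{ok,data,done} = +{ok,data,done}  (external→internal)
              [ok]
                X ↦ X
              [data]
                end ↦ end
              [done]
                X ↦ X
          [more]
            &{err,done,retry} = +{err,done,retry}  (external→internal)
              [err]
                X ↦ X
              [done]
                X ↦ X
              [retry]
                X ↦ X

rec X.+{ack: &{retry: !Str.&{stop: X, ok: end}, ack: ?Int.?Int.X, ok: !Bool.?Unit.X}, retry: !Unit.+{data: !Int.X, err: +{ok: X, data: end, done: X}, more: +{err: X, done: X, retry: X}}}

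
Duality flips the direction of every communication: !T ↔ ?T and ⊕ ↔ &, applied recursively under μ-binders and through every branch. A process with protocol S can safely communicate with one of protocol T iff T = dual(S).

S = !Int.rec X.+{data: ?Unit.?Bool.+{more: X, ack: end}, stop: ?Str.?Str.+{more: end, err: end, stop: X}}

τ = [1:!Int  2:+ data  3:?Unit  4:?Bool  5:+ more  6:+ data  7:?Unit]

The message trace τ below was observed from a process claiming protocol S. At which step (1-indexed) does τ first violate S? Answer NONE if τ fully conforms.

NONE

@1 !Int  match  now at rec X.…
@2 + data  match  now at ?Unit.?Bool.+{more: rec X.…, ack: end}
@3 ?Unit  match  now at ?Bool.+{more: rec X.…, ack: end}
@4 ?Bool  match  now at +{more: rec X.…, ack: end}
@5 + more  match  now at rec X.…
@6 + data  match  now at ?Unit.?Bool.+{more: rec X.…, ack: end}
@7 ?Unit  match  now at ?Bool.+{more: rec X.…, ack: end}
all 7 steps conform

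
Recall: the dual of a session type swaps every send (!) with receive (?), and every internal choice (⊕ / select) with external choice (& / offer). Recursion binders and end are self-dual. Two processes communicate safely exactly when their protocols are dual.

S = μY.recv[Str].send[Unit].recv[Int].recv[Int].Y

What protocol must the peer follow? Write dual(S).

μY.send[Str].recv[Unit].send[Int].send[Int].Y

μY → μY  (rec unchanged)
  recv[Str] → send[Str]
    send[Unit] → recv[Unit]
      recv[Int] → send[Int]
        recv[Int] → send[Int]
          dual(Y) = Y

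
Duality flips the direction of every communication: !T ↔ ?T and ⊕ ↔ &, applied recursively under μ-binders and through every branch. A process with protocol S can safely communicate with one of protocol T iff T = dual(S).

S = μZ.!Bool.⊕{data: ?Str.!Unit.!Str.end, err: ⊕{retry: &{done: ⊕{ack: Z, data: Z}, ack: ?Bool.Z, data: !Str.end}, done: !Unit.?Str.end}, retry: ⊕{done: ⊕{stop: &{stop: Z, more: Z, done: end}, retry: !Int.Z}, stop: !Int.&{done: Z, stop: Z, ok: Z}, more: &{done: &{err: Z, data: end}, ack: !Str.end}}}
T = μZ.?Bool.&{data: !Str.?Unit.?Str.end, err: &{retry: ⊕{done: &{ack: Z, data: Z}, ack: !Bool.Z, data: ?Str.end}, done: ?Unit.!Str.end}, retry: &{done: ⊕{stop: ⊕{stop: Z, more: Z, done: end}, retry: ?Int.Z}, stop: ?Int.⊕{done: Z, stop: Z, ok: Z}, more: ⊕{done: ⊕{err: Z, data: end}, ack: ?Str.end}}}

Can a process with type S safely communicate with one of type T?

NO

μZ ‖ μZ  ok (μ self-dual)
  !Bool ‖ ?Bool  ok
    ⊕{data,err,retry} ‖ &{data,err,retry}  ok same labels
      [data]
        ?Str ‖ !Str  ok
          !Unit ‖ ?Unit  ok
            !Str ‖ ?Str  ok
              end ‖ end  ok
      [err]
        ⊕{retry,done} ‖ &{retry,done}  ok same labels
          [retry]
            &{done,ack,data} ‖ ⊕{done,ack,data}  ok same labels
              [done]
                ⊕{ack,data} ‖ &{ack,data}  ok same labels
                  [ack]
                    Z ‖ Z  ok
                  [data]
                    Z ‖ Z  ok
              [ack]
                ?Bool ‖ !Bool  ok
                  Z ‖ Z  ok
              [data]
                !Str ‖ ?Str  ok
                  end ‖ end  ok
          [done]
            !Unit ‖ ?Unit  ok
              ?Str ‖ !Str  ok
                end ‖ end  ok
      [retry]
        ⊕{done,stop,more} ‖ &{done,stop,more}  ok same labels
          [done]
            ⊕{stop,retry} ‖ ⊕{stop,retry}  ✗ choice polarity not flipped — not dual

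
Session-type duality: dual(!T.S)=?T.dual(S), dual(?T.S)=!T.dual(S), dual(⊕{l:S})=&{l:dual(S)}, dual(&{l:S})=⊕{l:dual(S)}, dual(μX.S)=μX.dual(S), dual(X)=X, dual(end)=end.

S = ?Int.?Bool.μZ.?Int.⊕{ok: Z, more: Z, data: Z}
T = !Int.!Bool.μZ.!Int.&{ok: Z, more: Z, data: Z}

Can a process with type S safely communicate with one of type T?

?Int ‖ !Int  match
  ?Bool ‖ !Bool  match
    μZ ‖ μZ  match (rec unchanged)
      ?Int ‖ !Int  match
        ⊕{ok,more,data} ‖ &{ok,more,data}  match same labels
          case ok:
            Z ‖ Z  match
          case more:
            Z ‖ Z  match
          case data:
            Z ‖ Z  match

YES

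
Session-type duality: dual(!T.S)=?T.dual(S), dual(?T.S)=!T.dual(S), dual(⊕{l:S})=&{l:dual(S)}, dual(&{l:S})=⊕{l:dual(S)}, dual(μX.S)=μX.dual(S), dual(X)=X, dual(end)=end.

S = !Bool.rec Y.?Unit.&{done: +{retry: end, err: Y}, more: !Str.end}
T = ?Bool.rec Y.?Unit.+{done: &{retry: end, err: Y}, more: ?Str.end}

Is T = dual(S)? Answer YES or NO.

NO

!Bool | ?Bool  match
  rec Y | rec Y  match (μ self-dual)
    ?Unit | ?Unit  ✗ same direction on both sides — not dual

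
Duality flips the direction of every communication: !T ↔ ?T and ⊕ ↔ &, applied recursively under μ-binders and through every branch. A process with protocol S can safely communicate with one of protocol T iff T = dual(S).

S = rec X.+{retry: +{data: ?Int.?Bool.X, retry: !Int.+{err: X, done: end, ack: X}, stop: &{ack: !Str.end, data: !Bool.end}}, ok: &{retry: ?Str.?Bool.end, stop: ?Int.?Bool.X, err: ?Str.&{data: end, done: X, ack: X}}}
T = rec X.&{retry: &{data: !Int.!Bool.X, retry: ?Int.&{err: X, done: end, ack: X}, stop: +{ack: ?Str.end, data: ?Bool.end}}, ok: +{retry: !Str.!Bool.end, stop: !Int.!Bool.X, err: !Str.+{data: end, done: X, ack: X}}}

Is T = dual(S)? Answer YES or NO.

YES

rec X ‖ rec X  match (μ self-dual)
  +{retry,ok} ‖ &{retry,ok}  match same labels
    [retry]
      +{data,retry,stop} ‖ &{data,retry,stop}  match same labels
        [data]
          ?Int ‖ !Int  match
            ?Bool ‖ !Bool  match
              X ‖ X  match
        [retry]
          !Int ‖ ?Int  match
            +{err,done,ack} ‖ &{err,done,ack}  match same labels
              [err]
                X ‖ X  match
              [done]
                end ‖ end  match
              [ack]
                X ‖ X  match
        [stop]
          &{ack,data} ‖ +{ack,data}  match same labels
            [ack]
              !Str ‖ ?Str  match
                end ‖ end  match
            [data]
              !Bool ‖ ?Bool  match
                end ‖ end  match
    [ok]
      &{retry,stop,err} ‖ +{retry,stop,err}  match same labels
        [retry]
          ?Str ‖ !Str  match
            ?Bool ‖ !Bool  match
              end ‖ end  match
        [stop]
          ?Int ‖ !Int  match
            ?Bool ‖ !Bool  match
              X ‖ X  match
        [err]
          ?Str ‖ !Str  match
            &{data,done,ack} ‖ +{data,done,ack}  match same labels
              [data]
                end ‖ end  match
              [done]
                X ‖ X  match
              [ack]
                X ‖ X  match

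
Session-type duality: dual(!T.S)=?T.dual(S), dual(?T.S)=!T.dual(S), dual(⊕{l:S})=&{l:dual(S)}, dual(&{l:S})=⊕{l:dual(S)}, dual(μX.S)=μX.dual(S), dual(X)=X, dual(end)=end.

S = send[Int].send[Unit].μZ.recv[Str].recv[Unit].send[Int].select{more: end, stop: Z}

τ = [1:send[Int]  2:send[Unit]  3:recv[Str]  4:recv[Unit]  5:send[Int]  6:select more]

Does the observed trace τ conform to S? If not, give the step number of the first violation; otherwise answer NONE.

NONE

@1 send[Int]  ok  state: send[Unit].μZ.…
@2 send[Unit]  ok  state: μZ.…
@3 recv[Str]  ok  state: recv[Unit].send[Int].select{more: end, stop: μZ.…}
@4 recv[Unit]  ok  state: send[Int].select{more: end, stop: μZ.…}
@5 send[Int]  ok  state: select{more: end, stop: μZ.…}
@6 select more  ok  state: end
trace exhausted — no violation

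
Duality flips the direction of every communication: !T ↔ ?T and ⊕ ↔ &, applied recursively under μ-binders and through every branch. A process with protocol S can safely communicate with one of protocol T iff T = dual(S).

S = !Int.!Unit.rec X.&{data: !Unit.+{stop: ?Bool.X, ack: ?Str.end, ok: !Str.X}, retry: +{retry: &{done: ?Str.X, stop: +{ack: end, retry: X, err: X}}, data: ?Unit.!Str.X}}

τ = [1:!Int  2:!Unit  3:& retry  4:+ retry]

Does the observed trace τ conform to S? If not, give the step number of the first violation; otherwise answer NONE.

@1 !Int  match  cont: !Unit.rec X.…
@2 !Unit  match  cont: rec X.…
@3 & retry  match  cont: +{retry: &{done: ?Str.rec X.…, stop: +{ack: end, retry: rec X.…, err: rec X.…}}, data: ?Unit.!Str.rec X.…}
@4 + retry  match  cont: &{done: ?Str.rec X.…, stop: +{ack: end, retry: rec X.…, err: rec X.…}}
τ conforms to S (length 4)

NONE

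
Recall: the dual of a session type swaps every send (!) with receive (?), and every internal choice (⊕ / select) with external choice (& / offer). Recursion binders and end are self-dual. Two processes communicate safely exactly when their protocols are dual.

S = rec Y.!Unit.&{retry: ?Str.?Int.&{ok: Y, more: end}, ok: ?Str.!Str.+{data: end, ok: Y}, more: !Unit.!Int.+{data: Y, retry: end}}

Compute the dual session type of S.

rec Y.?Unit.+{retry: !Str.!Int.+{ok: Y, more: end}, ok: !Str.?Str.&{data: end, ok: Y}, more: ?Unit.?Int.&{data: Y, retry: end}}

rec Y ↦ rec Y  (rec unchanged)
  !Unit ↦ ?Unit
    &{retry,ok,more} ↦ +{retry,ok,more}  (external→internal)
      • retry:
        ?Str ↦ !Str
          ?Int ↦ !Int
            &{ok,more} ↦ +{ok,more}  (external→internal)
              • ok:
                dual(Y) = Y
              • more:
                dual(end) = end
      • ok:
        ?Str ↦ !Str
          !Str ↦ ?Str
            +{data,ok} ↦ &{data,ok}  (internal→external)
              • data:
                dual(end) = end
              • ok:
                dual(Y) = Y
      • more:
        !Unit ↦ ?Unit
          !Int ↦ ?Int
            +{data,retry} ↦ &{data,retry}  (internal→external)
              • data:
                dual(Y) = Y
              • retry:
                dual(end) = end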